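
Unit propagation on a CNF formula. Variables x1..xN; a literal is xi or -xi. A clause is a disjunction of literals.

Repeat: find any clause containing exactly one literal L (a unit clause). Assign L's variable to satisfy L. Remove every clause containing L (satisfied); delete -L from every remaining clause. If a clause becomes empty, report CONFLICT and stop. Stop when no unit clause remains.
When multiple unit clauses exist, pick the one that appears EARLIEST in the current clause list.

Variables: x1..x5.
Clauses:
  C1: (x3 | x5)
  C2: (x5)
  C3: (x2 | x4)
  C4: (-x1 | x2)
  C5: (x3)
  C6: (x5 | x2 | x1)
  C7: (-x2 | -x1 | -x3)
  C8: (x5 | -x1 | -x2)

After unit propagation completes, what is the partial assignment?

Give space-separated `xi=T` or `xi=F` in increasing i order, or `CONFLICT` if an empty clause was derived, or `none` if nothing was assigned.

unit clause [5] forces x5=T; simplify:
  satisfied 4 clause(s); 4 remain; assigned so far: [5]
unit clause [3] forces x3=T; simplify:
  drop -3 from [-2, -1, -3] -> [-2, -1]
  satisfied 1 clause(s); 3 remain; assigned so far: [3, 5]

Answer: x3=T x5=T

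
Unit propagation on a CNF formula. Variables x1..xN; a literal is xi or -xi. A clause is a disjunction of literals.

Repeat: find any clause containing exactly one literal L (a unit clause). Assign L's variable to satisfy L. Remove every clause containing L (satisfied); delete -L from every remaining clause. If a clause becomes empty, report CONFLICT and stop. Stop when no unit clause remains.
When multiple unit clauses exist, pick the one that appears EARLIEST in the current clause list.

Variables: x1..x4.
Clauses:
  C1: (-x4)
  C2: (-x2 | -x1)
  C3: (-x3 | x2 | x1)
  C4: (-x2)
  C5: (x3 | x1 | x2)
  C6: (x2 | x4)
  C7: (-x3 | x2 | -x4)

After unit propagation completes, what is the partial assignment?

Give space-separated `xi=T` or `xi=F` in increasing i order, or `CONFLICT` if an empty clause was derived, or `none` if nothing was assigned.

Answer: CONFLICT

Derivation:
unit clause [-4] forces x4=F; simplify:
  drop 4 from [2, 4] -> [2]
  satisfied 2 clause(s); 5 remain; assigned so far: [4]
unit clause [-2] forces x2=F; simplify:
  drop 2 from [-3, 2, 1] -> [-3, 1]
  drop 2 from [3, 1, 2] -> [3, 1]
  drop 2 from [2] -> [] (empty!)
  satisfied 2 clause(s); 3 remain; assigned so far: [2, 4]
CONFLICT (empty clause)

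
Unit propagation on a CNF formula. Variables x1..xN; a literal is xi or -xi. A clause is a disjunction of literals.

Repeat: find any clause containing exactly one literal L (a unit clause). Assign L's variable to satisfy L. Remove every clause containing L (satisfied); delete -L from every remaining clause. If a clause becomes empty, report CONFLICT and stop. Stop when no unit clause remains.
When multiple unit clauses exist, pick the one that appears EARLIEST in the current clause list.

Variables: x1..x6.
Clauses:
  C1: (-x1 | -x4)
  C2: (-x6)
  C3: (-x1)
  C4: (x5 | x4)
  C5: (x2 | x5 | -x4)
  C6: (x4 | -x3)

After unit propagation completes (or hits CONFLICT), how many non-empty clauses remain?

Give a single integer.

Answer: 3

Derivation:
unit clause [-6] forces x6=F; simplify:
  satisfied 1 clause(s); 5 remain; assigned so far: [6]
unit clause [-1] forces x1=F; simplify:
  satisfied 2 clause(s); 3 remain; assigned so far: [1, 6]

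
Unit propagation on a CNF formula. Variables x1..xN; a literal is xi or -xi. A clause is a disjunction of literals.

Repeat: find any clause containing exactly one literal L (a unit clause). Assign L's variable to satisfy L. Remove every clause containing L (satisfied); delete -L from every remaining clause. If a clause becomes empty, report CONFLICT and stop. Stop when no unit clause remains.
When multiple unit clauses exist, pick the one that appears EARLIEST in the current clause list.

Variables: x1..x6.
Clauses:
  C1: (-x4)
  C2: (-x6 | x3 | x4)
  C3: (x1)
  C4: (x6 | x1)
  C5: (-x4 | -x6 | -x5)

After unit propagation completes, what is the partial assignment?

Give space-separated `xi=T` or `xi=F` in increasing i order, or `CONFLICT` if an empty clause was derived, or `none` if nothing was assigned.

unit clause [-4] forces x4=F; simplify:
  drop 4 from [-6, 3, 4] -> [-6, 3]
  satisfied 2 clause(s); 3 remain; assigned so far: [4]
unit clause [1] forces x1=T; simplify:
  satisfied 2 clause(s); 1 remain; assigned so far: [1, 4]

Answer: x1=T x4=F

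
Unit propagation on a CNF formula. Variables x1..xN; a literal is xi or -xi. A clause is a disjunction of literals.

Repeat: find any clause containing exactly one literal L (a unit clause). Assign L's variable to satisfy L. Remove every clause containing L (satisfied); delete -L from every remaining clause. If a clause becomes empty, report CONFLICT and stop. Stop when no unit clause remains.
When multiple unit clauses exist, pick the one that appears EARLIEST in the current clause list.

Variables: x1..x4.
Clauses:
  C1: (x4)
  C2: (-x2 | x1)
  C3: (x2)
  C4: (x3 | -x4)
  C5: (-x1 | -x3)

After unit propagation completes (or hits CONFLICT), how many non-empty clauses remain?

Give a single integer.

Answer: 0

Derivation:
unit clause [4] forces x4=T; simplify:
  drop -4 from [3, -4] -> [3]
  satisfied 1 clause(s); 4 remain; assigned so far: [4]
unit clause [2] forces x2=T; simplify:
  drop -2 from [-2, 1] -> [1]
  satisfied 1 clause(s); 3 remain; assigned so far: [2, 4]
unit clause [1] forces x1=T; simplify:
  drop -1 from [-1, -3] -> [-3]
  satisfied 1 clause(s); 2 remain; assigned so far: [1, 2, 4]
unit clause [3] forces x3=T; simplify:
  drop -3 from [-3] -> [] (empty!)
  satisfied 1 clause(s); 1 remain; assigned so far: [1, 2, 3, 4]
CONFLICT (empty clause)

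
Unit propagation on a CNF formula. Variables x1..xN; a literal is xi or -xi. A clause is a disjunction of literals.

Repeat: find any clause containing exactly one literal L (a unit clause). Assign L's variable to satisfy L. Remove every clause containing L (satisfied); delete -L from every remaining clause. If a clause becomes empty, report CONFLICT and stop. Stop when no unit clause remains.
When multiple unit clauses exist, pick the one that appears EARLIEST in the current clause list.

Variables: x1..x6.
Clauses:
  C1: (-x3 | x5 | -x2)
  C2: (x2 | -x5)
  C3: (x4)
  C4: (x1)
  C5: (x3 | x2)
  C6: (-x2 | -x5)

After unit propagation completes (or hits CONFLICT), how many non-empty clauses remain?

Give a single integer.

unit clause [4] forces x4=T; simplify:
  satisfied 1 clause(s); 5 remain; assigned so far: [4]
unit clause [1] forces x1=T; simplify:
  satisfied 1 clause(s); 4 remain; assigned so far: [1, 4]

Answer: 4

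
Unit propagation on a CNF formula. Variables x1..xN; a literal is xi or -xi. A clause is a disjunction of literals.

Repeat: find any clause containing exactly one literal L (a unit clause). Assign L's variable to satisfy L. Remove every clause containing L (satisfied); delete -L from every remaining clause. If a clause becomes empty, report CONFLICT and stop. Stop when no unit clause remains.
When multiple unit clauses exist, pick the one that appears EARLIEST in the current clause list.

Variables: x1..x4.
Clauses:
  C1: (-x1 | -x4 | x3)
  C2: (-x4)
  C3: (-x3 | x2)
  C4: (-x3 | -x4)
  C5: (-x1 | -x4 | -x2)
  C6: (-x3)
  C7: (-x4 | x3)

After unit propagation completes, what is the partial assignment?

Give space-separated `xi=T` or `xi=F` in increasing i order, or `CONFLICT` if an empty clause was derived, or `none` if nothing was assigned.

Answer: x3=F x4=F

Derivation:
unit clause [-4] forces x4=F; simplify:
  satisfied 5 clause(s); 2 remain; assigned so far: [4]
unit clause [-3] forces x3=F; simplify:
  satisfied 2 clause(s); 0 remain; assigned so far: [3, 4]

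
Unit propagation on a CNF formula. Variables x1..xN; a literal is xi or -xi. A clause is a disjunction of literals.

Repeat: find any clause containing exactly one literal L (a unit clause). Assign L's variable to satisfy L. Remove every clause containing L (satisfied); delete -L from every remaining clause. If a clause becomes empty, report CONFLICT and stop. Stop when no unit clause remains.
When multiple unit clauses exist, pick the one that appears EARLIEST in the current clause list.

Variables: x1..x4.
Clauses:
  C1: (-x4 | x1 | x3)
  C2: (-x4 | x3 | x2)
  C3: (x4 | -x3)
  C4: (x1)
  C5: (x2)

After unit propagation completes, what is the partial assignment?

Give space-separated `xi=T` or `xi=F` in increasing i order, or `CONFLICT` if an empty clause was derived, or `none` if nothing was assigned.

unit clause [1] forces x1=T; simplify:
  satisfied 2 clause(s); 3 remain; assigned so far: [1]
unit clause [2] forces x2=T; simplify:
  satisfied 2 clause(s); 1 remain; assigned so far: [1, 2]

Answer: x1=T x2=T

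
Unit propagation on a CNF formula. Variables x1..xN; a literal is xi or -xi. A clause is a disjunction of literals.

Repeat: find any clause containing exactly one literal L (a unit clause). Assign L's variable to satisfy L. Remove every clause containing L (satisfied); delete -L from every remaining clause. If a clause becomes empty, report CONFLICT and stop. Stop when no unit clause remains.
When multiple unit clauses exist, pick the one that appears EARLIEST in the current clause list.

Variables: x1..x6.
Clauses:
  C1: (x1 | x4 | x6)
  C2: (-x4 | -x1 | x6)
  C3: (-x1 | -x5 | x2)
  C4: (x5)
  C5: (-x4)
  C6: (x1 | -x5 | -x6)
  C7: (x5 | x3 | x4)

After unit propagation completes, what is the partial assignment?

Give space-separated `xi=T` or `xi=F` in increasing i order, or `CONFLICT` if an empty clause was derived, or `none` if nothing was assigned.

Answer: x4=F x5=T

Derivation:
unit clause [5] forces x5=T; simplify:
  drop -5 from [-1, -5, 2] -> [-1, 2]
  drop -5 from [1, -5, -6] -> [1, -6]
  satisfied 2 clause(s); 5 remain; assigned so far: [5]
unit clause [-4] forces x4=F; simplify:
  drop 4 from [1, 4, 6] -> [1, 6]
  satisfied 2 clause(s); 3 remain; assigned so far: [4, 5]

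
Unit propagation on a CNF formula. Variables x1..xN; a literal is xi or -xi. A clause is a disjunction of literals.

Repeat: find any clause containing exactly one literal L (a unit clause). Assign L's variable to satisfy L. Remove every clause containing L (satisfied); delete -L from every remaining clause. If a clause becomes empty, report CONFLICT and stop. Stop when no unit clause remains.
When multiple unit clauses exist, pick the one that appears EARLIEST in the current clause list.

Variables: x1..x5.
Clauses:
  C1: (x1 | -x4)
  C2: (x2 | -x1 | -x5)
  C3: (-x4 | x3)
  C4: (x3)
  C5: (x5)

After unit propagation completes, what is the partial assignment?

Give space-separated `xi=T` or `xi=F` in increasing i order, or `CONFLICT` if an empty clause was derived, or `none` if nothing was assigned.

unit clause [3] forces x3=T; simplify:
  satisfied 2 clause(s); 3 remain; assigned so far: [3]
unit clause [5] forces x5=T; simplify:
  drop -5 from [2, -1, -5] -> [2, -1]
  satisfied 1 clause(s); 2 remain; assigned so far: [3, 5]

Answer: x3=T x5=T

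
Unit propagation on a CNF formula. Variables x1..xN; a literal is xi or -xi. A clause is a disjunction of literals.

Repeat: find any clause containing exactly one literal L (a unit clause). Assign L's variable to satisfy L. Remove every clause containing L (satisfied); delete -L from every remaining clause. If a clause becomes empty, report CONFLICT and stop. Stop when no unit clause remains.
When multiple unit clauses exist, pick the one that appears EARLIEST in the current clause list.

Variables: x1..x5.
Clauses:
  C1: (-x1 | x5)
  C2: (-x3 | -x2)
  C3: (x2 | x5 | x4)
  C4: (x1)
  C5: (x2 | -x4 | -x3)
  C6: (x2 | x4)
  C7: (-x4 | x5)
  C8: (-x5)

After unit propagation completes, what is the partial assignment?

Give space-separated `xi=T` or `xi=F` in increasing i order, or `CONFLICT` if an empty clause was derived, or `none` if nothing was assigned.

unit clause [1] forces x1=T; simplify:
  drop -1 from [-1, 5] -> [5]
  satisfied 1 clause(s); 7 remain; assigned so far: [1]
unit clause [5] forces x5=T; simplify:
  drop -5 from [-5] -> [] (empty!)
  satisfied 3 clause(s); 4 remain; assigned so far: [1, 5]
CONFLICT (empty clause)

Answer: CONFLICT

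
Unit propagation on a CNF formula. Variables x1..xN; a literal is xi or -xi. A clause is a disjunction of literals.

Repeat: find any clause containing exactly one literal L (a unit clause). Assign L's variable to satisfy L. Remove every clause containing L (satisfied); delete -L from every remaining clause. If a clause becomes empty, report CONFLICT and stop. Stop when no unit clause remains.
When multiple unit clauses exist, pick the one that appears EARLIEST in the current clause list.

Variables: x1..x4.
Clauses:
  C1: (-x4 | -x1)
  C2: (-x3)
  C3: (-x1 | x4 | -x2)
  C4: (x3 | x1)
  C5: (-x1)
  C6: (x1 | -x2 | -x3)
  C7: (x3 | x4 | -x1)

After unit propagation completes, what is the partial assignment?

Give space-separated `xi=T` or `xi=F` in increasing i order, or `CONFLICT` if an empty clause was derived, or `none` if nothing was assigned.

Answer: CONFLICT

Derivation:
unit clause [-3] forces x3=F; simplify:
  drop 3 from [3, 1] -> [1]
  drop 3 from [3, 4, -1] -> [4, -1]
  satisfied 2 clause(s); 5 remain; assigned so far: [3]
unit clause [1] forces x1=T; simplify:
  drop -1 from [-4, -1] -> [-4]
  drop -1 from [-1, 4, -2] -> [4, -2]
  drop -1 from [-1] -> [] (empty!)
  drop -1 from [4, -1] -> [4]
  satisfied 1 clause(s); 4 remain; assigned so far: [1, 3]
CONFLICT (empty clause)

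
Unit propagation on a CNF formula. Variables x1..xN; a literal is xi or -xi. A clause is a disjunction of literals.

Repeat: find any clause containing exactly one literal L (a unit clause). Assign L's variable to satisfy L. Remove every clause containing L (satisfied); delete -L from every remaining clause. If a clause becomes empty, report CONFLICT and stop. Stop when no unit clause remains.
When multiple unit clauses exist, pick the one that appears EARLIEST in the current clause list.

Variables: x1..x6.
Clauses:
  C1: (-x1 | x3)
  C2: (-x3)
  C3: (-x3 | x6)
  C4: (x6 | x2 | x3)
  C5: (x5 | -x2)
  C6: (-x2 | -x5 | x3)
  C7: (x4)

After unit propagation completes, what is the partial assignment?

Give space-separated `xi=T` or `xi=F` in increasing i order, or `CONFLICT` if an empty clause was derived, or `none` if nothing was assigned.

unit clause [-3] forces x3=F; simplify:
  drop 3 from [-1, 3] -> [-1]
  drop 3 from [6, 2, 3] -> [6, 2]
  drop 3 from [-2, -5, 3] -> [-2, -5]
  satisfied 2 clause(s); 5 remain; assigned so far: [3]
unit clause [-1] forces x1=F; simplify:
  satisfied 1 clause(s); 4 remain; assigned so far: [1, 3]
unit clause [4] forces x4=T; simplify:
  satisfied 1 clause(s); 3 remain; assigned so far: [1, 3, 4]

Answer: x1=F x3=F x4=T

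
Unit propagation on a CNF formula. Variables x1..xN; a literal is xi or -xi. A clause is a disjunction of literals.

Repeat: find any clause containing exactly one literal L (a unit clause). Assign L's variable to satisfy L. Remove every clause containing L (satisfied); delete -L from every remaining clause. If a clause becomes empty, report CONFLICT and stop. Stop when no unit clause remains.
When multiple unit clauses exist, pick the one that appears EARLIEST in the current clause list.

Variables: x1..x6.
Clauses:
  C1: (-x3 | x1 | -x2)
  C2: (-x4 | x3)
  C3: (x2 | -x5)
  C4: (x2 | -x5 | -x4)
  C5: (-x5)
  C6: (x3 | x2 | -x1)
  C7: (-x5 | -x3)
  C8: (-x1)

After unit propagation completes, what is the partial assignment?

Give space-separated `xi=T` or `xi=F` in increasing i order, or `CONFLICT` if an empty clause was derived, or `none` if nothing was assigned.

unit clause [-5] forces x5=F; simplify:
  satisfied 4 clause(s); 4 remain; assigned so far: [5]
unit clause [-1] forces x1=F; simplify:
  drop 1 from [-3, 1, -2] -> [-3, -2]
  satisfied 2 clause(s); 2 remain; assigned so far: [1, 5]

Answer: x1=F x5=F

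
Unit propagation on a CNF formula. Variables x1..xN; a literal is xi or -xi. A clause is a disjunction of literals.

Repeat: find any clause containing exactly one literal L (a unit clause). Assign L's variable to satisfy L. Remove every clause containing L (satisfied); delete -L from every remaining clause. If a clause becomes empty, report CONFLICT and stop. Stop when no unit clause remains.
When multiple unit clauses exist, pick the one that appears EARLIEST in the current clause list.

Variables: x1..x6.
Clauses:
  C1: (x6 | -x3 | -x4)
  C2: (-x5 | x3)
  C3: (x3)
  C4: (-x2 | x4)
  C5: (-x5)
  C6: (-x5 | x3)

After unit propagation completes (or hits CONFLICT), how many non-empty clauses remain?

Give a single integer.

unit clause [3] forces x3=T; simplify:
  drop -3 from [6, -3, -4] -> [6, -4]
  satisfied 3 clause(s); 3 remain; assigned so far: [3]
unit clause [-5] forces x5=F; simplify:
  satisfied 1 clause(s); 2 remain; assigned so far: [3, 5]

Answer: 2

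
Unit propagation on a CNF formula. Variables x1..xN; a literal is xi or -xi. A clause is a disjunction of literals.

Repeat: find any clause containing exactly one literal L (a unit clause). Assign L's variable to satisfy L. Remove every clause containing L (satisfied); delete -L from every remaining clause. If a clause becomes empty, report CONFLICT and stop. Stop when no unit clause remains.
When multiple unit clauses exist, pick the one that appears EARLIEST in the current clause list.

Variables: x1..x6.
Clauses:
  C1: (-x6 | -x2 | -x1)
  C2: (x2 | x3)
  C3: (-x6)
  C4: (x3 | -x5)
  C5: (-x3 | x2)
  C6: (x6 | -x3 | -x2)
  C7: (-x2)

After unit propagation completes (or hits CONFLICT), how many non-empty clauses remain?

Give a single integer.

unit clause [-6] forces x6=F; simplify:
  drop 6 from [6, -3, -2] -> [-3, -2]
  satisfied 2 clause(s); 5 remain; assigned so far: [6]
unit clause [-2] forces x2=F; simplify:
  drop 2 from [2, 3] -> [3]
  drop 2 from [-3, 2] -> [-3]
  satisfied 2 clause(s); 3 remain; assigned so far: [2, 6]
unit clause [3] forces x3=T; simplify:
  drop -3 from [-3] -> [] (empty!)
  satisfied 2 clause(s); 1 remain; assigned so far: [2, 3, 6]
CONFLICT (empty clause)

Answer: 0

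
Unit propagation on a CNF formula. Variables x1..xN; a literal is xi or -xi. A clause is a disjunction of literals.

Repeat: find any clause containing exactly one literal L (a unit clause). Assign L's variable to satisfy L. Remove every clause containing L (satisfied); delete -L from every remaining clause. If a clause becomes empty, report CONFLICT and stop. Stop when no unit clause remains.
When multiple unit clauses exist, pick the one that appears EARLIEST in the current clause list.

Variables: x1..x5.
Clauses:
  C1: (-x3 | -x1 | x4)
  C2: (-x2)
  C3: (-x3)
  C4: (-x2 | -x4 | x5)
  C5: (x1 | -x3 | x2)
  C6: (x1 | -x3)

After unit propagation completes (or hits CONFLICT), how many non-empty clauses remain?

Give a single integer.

unit clause [-2] forces x2=F; simplify:
  drop 2 from [1, -3, 2] -> [1, -3]
  satisfied 2 clause(s); 4 remain; assigned so far: [2]
unit clause [-3] forces x3=F; simplify:
  satisfied 4 clause(s); 0 remain; assigned so far: [2, 3]

Answer: 0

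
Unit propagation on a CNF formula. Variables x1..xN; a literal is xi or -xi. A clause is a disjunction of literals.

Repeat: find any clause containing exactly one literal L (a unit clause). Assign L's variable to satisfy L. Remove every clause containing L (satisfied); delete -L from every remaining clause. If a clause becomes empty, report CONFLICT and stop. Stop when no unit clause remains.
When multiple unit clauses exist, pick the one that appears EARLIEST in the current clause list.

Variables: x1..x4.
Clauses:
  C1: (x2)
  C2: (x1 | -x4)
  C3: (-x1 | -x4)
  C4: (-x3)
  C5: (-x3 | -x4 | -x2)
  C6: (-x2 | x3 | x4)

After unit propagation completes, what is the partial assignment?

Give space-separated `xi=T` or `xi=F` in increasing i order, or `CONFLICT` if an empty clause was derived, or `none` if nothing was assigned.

unit clause [2] forces x2=T; simplify:
  drop -2 from [-3, -4, -2] -> [-3, -4]
  drop -2 from [-2, 3, 4] -> [3, 4]
  satisfied 1 clause(s); 5 remain; assigned so far: [2]
unit clause [-3] forces x3=F; simplify:
  drop 3 from [3, 4] -> [4]
  satisfied 2 clause(s); 3 remain; assigned so far: [2, 3]
unit clause [4] forces x4=T; simplify:
  drop -4 from [1, -4] -> [1]
  drop -4 from [-1, -4] -> [-1]
  satisfied 1 clause(s); 2 remain; assigned so far: [2, 3, 4]
unit clause [1] forces x1=T; simplify:
  drop -1 from [-1] -> [] (empty!)
  satisfied 1 clause(s); 1 remain; assigned so far: [1, 2, 3, 4]
CONFLICT (empty clause)

Answer: CONFLICT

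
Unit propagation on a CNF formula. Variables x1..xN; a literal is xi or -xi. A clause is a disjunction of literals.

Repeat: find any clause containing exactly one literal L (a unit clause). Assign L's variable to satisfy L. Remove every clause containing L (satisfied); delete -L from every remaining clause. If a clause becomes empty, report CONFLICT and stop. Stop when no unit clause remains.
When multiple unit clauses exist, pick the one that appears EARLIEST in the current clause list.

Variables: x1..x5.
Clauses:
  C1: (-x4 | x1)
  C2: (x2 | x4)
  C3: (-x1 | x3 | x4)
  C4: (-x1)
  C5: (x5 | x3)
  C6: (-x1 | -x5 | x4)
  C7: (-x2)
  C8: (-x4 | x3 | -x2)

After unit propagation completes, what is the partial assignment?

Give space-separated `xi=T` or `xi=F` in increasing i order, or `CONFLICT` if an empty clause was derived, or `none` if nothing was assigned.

unit clause [-1] forces x1=F; simplify:
  drop 1 from [-4, 1] -> [-4]
  satisfied 3 clause(s); 5 remain; assigned so far: [1]
unit clause [-4] forces x4=F; simplify:
  drop 4 from [2, 4] -> [2]
  satisfied 2 clause(s); 3 remain; assigned so far: [1, 4]
unit clause [2] forces x2=T; simplify:
  drop -2 from [-2] -> [] (empty!)
  satisfied 1 clause(s); 2 remain; assigned so far: [1, 2, 4]
CONFLICT (empty clause)

Answer: CONFLICT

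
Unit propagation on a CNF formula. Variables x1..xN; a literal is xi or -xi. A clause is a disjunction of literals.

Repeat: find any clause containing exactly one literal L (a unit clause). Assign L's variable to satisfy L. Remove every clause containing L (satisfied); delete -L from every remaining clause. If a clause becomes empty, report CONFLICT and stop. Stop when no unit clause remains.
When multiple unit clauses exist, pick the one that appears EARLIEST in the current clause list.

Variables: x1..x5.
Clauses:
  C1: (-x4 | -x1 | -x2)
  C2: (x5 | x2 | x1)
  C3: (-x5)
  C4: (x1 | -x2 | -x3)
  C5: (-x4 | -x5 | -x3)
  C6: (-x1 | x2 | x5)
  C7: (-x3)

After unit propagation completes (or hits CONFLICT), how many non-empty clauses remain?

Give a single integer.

unit clause [-5] forces x5=F; simplify:
  drop 5 from [5, 2, 1] -> [2, 1]
  drop 5 from [-1, 2, 5] -> [-1, 2]
  satisfied 2 clause(s); 5 remain; assigned so far: [5]
unit clause [-3] forces x3=F; simplify:
  satisfied 2 clause(s); 3 remain; assigned so far: [3, 5]

Answer: 3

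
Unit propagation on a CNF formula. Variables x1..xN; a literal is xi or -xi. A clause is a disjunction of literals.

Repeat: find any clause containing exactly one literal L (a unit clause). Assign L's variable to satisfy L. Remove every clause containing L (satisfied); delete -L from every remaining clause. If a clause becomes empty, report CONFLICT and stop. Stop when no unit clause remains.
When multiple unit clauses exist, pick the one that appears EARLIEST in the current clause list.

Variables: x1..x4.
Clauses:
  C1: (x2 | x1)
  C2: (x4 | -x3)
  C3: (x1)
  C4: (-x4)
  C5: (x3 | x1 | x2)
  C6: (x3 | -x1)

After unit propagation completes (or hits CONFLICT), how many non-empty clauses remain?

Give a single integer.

Answer: 0

Derivation:
unit clause [1] forces x1=T; simplify:
  drop -1 from [3, -1] -> [3]
  satisfied 3 clause(s); 3 remain; assigned so far: [1]
unit clause [-4] forces x4=F; simplify:
  drop 4 from [4, -3] -> [-3]
  satisfied 1 clause(s); 2 remain; assigned so far: [1, 4]
unit clause [-3] forces x3=F; simplify:
  drop 3 from [3] -> [] (empty!)
  satisfied 1 clause(s); 1 remain; assigned so far: [1, 3, 4]
CONFLICT (empty clause)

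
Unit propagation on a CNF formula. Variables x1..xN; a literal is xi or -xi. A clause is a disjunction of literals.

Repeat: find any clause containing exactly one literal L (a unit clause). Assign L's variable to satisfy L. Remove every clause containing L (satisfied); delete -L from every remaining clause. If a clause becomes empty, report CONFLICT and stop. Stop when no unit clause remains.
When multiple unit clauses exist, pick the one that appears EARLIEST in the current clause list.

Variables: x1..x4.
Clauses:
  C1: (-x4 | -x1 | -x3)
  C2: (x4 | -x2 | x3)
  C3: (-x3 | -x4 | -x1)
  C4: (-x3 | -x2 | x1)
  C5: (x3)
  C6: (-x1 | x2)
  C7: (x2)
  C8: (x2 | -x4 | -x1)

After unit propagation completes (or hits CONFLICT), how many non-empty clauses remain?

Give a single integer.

Answer: 0

Derivation:
unit clause [3] forces x3=T; simplify:
  drop -3 from [-4, -1, -3] -> [-4, -1]
  drop -3 from [-3, -4, -1] -> [-4, -1]
  drop -3 from [-3, -2, 1] -> [-2, 1]
  satisfied 2 clause(s); 6 remain; assigned so far: [3]
unit clause [2] forces x2=T; simplify:
  drop -2 from [-2, 1] -> [1]
  satisfied 3 clause(s); 3 remain; assigned so far: [2, 3]
unit clause [1] forces x1=T; simplify:
  drop -1 from [-4, -1] -> [-4]
  drop -1 from [-4, -1] -> [-4]
  satisfied 1 clause(s); 2 remain; assigned so far: [1, 2, 3]
unit clause [-4] forces x4=F; simplify:
  satisfied 2 clause(s); 0 remain; assigned so far: [1, 2, 3, 4]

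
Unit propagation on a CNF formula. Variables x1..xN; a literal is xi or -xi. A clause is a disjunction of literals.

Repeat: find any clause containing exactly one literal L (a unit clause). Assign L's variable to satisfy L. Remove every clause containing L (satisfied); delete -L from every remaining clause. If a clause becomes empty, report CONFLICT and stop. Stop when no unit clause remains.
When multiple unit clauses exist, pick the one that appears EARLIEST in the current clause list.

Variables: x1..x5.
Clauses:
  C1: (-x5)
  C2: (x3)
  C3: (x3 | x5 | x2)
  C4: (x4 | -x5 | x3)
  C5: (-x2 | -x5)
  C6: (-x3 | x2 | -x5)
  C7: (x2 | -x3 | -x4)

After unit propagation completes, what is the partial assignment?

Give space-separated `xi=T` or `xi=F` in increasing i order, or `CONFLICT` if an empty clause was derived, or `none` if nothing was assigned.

Answer: x3=T x5=F

Derivation:
unit clause [-5] forces x5=F; simplify:
  drop 5 from [3, 5, 2] -> [3, 2]
  satisfied 4 clause(s); 3 remain; assigned so far: [5]
unit clause [3] forces x3=T; simplify:
  drop -3 from [2, -3, -4] -> [2, -4]
  satisfied 2 clause(s); 1 remain; assigned so far: [3, 5]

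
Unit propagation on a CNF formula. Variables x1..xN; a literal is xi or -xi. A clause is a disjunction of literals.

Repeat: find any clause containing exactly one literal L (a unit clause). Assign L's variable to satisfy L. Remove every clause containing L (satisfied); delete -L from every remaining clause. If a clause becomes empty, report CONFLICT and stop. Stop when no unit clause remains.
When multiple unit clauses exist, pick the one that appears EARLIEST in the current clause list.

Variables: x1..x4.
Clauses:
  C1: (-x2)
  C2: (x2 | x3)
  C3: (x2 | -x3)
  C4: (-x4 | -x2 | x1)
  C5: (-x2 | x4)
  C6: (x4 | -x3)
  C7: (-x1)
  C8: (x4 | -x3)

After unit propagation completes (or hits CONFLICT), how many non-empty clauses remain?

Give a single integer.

unit clause [-2] forces x2=F; simplify:
  drop 2 from [2, 3] -> [3]
  drop 2 from [2, -3] -> [-3]
  satisfied 3 clause(s); 5 remain; assigned so far: [2]
unit clause [3] forces x3=T; simplify:
  drop -3 from [-3] -> [] (empty!)
  drop -3 from [4, -3] -> [4]
  drop -3 from [4, -3] -> [4]
  satisfied 1 clause(s); 4 remain; assigned so far: [2, 3]
CONFLICT (empty clause)

Answer: 3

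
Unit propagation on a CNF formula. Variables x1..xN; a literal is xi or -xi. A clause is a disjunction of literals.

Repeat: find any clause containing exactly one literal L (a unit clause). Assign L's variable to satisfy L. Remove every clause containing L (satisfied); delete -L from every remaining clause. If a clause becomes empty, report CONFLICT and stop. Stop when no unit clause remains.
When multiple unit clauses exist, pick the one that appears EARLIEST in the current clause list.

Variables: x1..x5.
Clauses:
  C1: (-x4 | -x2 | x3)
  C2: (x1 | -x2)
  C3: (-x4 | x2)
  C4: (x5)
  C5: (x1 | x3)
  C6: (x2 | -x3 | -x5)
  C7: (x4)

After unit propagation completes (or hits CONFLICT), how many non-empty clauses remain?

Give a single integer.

unit clause [5] forces x5=T; simplify:
  drop -5 from [2, -3, -5] -> [2, -3]
  satisfied 1 clause(s); 6 remain; assigned so far: [5]
unit clause [4] forces x4=T; simplify:
  drop -4 from [-4, -2, 3] -> [-2, 3]
  drop -4 from [-4, 2] -> [2]
  satisfied 1 clause(s); 5 remain; assigned so far: [4, 5]
unit clause [2] forces x2=T; simplify:
  drop -2 from [-2, 3] -> [3]
  drop -2 from [1, -2] -> [1]
  satisfied 2 clause(s); 3 remain; assigned so far: [2, 4, 5]
unit clause [3] forces x3=T; simplify:
  satisfied 2 clause(s); 1 remain; assigned so far: [2, 3, 4, 5]
unit clause [1] forces x1=T; simplify:
  satisfied 1 clause(s); 0 remain; assigned so far: [1, 2, 3, 4, 5]

Answer: 0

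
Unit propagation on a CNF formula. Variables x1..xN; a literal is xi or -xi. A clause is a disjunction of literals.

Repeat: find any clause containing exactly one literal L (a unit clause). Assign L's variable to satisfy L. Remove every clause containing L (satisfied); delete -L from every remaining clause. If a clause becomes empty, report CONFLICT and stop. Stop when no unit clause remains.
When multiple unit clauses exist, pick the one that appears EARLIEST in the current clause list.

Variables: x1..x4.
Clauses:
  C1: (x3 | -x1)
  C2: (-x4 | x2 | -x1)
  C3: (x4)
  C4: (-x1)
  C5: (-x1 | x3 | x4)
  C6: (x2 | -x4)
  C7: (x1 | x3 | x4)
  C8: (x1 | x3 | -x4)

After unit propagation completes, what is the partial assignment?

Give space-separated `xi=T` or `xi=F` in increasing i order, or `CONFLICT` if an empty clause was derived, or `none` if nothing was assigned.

unit clause [4] forces x4=T; simplify:
  drop -4 from [-4, 2, -1] -> [2, -1]
  drop -4 from [2, -4] -> [2]
  drop -4 from [1, 3, -4] -> [1, 3]
  satisfied 3 clause(s); 5 remain; assigned so far: [4]
unit clause [-1] forces x1=F; simplify:
  drop 1 from [1, 3] -> [3]
  satisfied 3 clause(s); 2 remain; assigned so far: [1, 4]
unit clause [2] forces x2=T; simplify:
  satisfied 1 clause(s); 1 remain; assigned so far: [1, 2, 4]
unit clause [3] forces x3=T; simplify:
  satisfied 1 clause(s); 0 remain; assigned so far: [1, 2, 3, 4]

Answer: x1=F x2=T x3=T x4=T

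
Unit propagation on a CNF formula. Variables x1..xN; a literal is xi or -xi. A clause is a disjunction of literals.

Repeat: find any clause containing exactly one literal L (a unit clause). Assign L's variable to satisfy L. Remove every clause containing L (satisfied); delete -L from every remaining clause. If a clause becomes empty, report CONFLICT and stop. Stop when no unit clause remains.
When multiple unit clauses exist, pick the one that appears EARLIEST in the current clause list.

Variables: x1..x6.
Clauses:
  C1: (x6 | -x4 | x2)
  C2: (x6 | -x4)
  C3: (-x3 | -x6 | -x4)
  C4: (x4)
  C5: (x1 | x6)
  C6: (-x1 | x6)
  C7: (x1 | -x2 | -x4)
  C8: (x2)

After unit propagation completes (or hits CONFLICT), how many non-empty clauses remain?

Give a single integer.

Answer: 0

Derivation:
unit clause [4] forces x4=T; simplify:
  drop -4 from [6, -4, 2] -> [6, 2]
  drop -4 from [6, -4] -> [6]
  drop -4 from [-3, -6, -4] -> [-3, -6]
  drop -4 from [1, -2, -4] -> [1, -2]
  satisfied 1 clause(s); 7 remain; assigned so far: [4]
unit clause [6] forces x6=T; simplify:
  drop -6 from [-3, -6] -> [-3]
  satisfied 4 clause(s); 3 remain; assigned so far: [4, 6]
unit clause [-3] forces x3=F; simplify:
  satisfied 1 clause(s); 2 remain; assigned so far: [3, 4, 6]
unit clause [2] forces x2=T; simplify:
  drop -2 from [1, -2] -> [1]
  satisfied 1 clause(s); 1 remain; assigned so far: [2, 3, 4, 6]
unit clause [1] forces x1=T; simplify:
  satisfied 1 clause(s); 0 remain; assigned so far: [1, 2, 3, 4, 6]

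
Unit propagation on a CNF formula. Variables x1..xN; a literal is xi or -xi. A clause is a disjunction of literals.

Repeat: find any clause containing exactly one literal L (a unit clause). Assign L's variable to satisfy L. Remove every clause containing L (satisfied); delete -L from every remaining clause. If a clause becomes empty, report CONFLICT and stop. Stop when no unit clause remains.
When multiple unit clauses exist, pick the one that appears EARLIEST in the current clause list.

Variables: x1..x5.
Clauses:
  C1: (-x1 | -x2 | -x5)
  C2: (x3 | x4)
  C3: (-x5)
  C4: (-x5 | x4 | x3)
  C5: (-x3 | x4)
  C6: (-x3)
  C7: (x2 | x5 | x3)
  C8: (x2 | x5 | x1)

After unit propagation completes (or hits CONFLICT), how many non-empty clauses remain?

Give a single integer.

unit clause [-5] forces x5=F; simplify:
  drop 5 from [2, 5, 3] -> [2, 3]
  drop 5 from [2, 5, 1] -> [2, 1]
  satisfied 3 clause(s); 5 remain; assigned so far: [5]
unit clause [-3] forces x3=F; simplify:
  drop 3 from [3, 4] -> [4]
  drop 3 from [2, 3] -> [2]
  satisfied 2 clause(s); 3 remain; assigned so far: [3, 5]
unit clause [4] forces x4=T; simplify:
  satisfied 1 clause(s); 2 remain; assigned so far: [3, 4, 5]
unit clause [2] forces x2=T; simplify:
  satisfied 2 clause(s); 0 remain; assigned so far: [2, 3, 4, 5]

Answer: 0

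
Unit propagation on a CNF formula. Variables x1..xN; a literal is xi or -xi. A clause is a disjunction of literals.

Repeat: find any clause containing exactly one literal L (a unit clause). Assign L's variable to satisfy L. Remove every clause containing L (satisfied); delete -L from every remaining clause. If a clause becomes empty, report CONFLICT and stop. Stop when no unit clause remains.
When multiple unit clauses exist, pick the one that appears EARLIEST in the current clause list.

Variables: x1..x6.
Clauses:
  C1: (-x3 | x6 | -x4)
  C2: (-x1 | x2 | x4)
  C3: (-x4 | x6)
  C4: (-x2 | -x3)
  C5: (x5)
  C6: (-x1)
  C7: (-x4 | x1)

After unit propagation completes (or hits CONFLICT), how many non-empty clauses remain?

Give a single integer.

Answer: 1

Derivation:
unit clause [5] forces x5=T; simplify:
  satisfied 1 clause(s); 6 remain; assigned so far: [5]
unit clause [-1] forces x1=F; simplify:
  drop 1 from [-4, 1] -> [-4]
  satisfied 2 clause(s); 4 remain; assigned so far: [1, 5]
unit clause [-4] forces x4=F; simplify:
  satisfied 3 clause(s); 1 remain; assigned so far: [1, 4, 5]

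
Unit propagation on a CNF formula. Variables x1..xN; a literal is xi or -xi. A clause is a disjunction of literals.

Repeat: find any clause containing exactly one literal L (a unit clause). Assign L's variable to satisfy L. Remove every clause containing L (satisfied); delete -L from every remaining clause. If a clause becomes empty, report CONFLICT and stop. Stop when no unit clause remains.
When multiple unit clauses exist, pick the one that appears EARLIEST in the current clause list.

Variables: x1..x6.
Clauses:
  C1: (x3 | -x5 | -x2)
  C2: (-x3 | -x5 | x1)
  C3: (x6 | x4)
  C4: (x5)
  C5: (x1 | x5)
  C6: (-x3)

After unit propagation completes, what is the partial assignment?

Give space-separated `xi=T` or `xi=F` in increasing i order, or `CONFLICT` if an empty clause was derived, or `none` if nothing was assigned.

unit clause [5] forces x5=T; simplify:
  drop -5 from [3, -5, -2] -> [3, -2]
  drop -5 from [-3, -5, 1] -> [-3, 1]
  satisfied 2 clause(s); 4 remain; assigned so far: [5]
unit clause [-3] forces x3=F; simplify:
  drop 3 from [3, -2] -> [-2]
  satisfied 2 clause(s); 2 remain; assigned so far: [3, 5]
unit clause [-2] forces x2=F; simplify:
  satisfied 1 clause(s); 1 remain; assigned so far: [2, 3, 5]

Answer: x2=F x3=F x5=T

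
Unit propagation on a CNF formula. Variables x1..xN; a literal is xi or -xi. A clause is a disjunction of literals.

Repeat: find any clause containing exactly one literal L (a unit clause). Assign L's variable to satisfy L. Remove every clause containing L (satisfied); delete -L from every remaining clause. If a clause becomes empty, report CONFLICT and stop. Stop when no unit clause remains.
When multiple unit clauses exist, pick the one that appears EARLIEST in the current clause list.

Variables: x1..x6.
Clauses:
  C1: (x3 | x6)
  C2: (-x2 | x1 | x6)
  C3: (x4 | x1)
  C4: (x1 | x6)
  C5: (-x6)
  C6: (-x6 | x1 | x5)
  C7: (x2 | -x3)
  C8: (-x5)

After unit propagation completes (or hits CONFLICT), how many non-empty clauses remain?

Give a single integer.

unit clause [-6] forces x6=F; simplify:
  drop 6 from [3, 6] -> [3]
  drop 6 from [-2, 1, 6] -> [-2, 1]
  drop 6 from [1, 6] -> [1]
  satisfied 2 clause(s); 6 remain; assigned so far: [6]
unit clause [3] forces x3=T; simplify:
  drop -3 from [2, -3] -> [2]
  satisfied 1 clause(s); 5 remain; assigned so far: [3, 6]
unit clause [1] forces x1=T; simplify:
  satisfied 3 clause(s); 2 remain; assigned so far: [1, 3, 6]
unit clause [2] forces x2=T; simplify:
  satisfied 1 clause(s); 1 remain; assigned so far: [1, 2, 3, 6]
unit clause [-5] forces x5=F; simplify:
  satisfied 1 clause(s); 0 remain; assigned so far: [1, 2, 3, 5, 6]

Answer: 0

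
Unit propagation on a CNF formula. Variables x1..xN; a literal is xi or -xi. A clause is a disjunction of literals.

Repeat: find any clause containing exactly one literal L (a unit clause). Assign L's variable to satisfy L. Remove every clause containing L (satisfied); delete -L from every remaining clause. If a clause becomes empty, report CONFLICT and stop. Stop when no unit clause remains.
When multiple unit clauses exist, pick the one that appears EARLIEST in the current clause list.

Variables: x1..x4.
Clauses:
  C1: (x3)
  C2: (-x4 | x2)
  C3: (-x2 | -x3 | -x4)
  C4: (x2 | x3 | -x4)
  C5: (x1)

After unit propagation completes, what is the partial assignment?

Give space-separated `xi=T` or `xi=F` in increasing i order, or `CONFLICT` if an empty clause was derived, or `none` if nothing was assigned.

unit clause [3] forces x3=T; simplify:
  drop -3 from [-2, -3, -4] -> [-2, -4]
  satisfied 2 clause(s); 3 remain; assigned so far: [3]
unit clause [1] forces x1=T; simplify:
  satisfied 1 clause(s); 2 remain; assigned so far: [1, 3]

Answer: x1=T x3=T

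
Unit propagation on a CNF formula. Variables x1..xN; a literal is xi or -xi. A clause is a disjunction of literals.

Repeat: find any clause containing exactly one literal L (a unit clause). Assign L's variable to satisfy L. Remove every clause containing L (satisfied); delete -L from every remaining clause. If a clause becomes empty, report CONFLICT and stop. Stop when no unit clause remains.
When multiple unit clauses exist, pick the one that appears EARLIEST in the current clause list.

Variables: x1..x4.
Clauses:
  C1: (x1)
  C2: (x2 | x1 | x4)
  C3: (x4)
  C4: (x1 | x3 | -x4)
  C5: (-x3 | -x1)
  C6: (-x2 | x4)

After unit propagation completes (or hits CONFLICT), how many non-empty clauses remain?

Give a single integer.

Answer: 0

Derivation:
unit clause [1] forces x1=T; simplify:
  drop -1 from [-3, -1] -> [-3]
  satisfied 3 clause(s); 3 remain; assigned so far: [1]
unit clause [4] forces x4=T; simplify:
  satisfied 2 clause(s); 1 remain; assigned so far: [1, 4]
unit clause [-3] forces x3=F; simplify:
  satisfied 1 clause(s); 0 remain; assigned so far: [1, 3, 4]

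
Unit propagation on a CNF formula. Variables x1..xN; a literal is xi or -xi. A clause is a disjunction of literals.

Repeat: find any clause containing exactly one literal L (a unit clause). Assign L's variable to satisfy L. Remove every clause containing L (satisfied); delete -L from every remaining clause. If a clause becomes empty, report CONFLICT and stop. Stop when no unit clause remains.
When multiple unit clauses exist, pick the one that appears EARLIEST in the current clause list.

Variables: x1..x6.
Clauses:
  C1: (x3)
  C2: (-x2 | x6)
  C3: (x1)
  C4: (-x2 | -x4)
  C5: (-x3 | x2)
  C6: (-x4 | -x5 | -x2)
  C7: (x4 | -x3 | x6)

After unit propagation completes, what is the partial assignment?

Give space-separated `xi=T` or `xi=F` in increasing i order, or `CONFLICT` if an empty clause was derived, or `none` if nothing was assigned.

unit clause [3] forces x3=T; simplify:
  drop -3 from [-3, 2] -> [2]
  drop -3 from [4, -3, 6] -> [4, 6]
  satisfied 1 clause(s); 6 remain; assigned so far: [3]
unit clause [1] forces x1=T; simplify:
  satisfied 1 clause(s); 5 remain; assigned so far: [1, 3]
unit clause [2] forces x2=T; simplify:
  drop -2 from [-2, 6] -> [6]
  drop -2 from [-2, -4] -> [-4]
  drop -2 from [-4, -5, -2] -> [-4, -5]
  satisfied 1 clause(s); 4 remain; assigned so far: [1, 2, 3]
unit clause [6] forces x6=T; simplify:
  satisfied 2 clause(s); 2 remain; assigned so far: [1, 2, 3, 6]
unit clause [-4] forces x4=F; simplify:
  satisfied 2 clause(s); 0 remain; assigned so far: [1, 2, 3, 4, 6]

Answer: x1=T x2=T x3=T x4=F x6=T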